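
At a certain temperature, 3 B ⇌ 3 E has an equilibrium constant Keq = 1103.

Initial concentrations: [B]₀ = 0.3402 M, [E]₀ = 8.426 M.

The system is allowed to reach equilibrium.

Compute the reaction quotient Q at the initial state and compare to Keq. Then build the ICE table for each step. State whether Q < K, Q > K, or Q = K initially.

Q₀ = 1.5194e+04; Q > K (proceeds reverse)

Q₀ = 1.5194e+04 vs Keq = 1103 ⇒ Q>K, reverse
Step 1:
                  B         E
  I          0.3402     8.426
  C          0.4334   -0.4334
  E          0.7736     7.993
  solve Keq expr → x = -0.1445; check Q = 1103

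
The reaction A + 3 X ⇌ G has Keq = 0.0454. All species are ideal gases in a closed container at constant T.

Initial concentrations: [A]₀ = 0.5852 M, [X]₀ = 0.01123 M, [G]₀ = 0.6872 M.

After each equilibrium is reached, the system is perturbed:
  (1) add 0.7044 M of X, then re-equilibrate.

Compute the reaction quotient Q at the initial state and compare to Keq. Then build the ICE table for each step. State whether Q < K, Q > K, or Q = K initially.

Q₀ = 8.2916e+05 vs Keq = 0.0454 ⇒ Q>K, reverse
Step 1:
                  A         X         G
  Initial    0.5852   0.01123    0.6872
  Change     0.5078     1.523   -0.5078
  Equil       1.093     1.535    0.1794
  solve Keq expr → x = -0.5078; check Q = 0.0454
Then add 0.7044 M of X.
Step 2:
                  A         X         G
  Initial     1.093     2.239    0.1794
  Change    -0.1177   -0.3531    0.1177
  Equil      0.9753     1.886    0.2971
  solve Keq expr → x = 0.1177; check Q = 0.0454

Q₀ = 8.2916e+05; Q > K (proceeds reverse)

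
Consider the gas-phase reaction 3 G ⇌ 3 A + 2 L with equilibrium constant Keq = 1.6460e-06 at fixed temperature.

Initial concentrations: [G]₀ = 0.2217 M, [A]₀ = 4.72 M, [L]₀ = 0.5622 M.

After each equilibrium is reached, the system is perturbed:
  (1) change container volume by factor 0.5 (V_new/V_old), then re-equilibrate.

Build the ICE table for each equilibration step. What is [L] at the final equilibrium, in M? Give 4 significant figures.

[L]_eq = 1.8469e-04 M

Q₀ = 3050 vs Keq = 1.6460e-06 ⇒ Q>K, reverse
Step 1:
                  G         A         L
  Initial    0.2217      4.72    0.5622
  Change      0.843    -0.843    -0.562
  Equil       1.065     3.877 1.8464e-04
  solve Keq expr → x = -0.281; check Q = 1.6460e-06
Then change container volume by factor 0.5 (V_new/V_old).
Step 2:
                  G         A         L
  Initial     2.129     7.754 3.6928e-04
  Change  2.7689e-04 -2.7689e-04 -1.8460e-04
  Equil        2.13     7.754 1.8469e-04
  solve Keq expr → x = -9.2298e-05; check Q = 1.6460e-06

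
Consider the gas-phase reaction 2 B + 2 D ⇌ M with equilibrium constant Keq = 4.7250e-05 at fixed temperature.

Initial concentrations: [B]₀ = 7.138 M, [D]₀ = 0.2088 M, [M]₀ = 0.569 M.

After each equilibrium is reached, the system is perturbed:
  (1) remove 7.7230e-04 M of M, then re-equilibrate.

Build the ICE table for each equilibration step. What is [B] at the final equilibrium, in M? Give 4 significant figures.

Q₀ = 0.2562 vs Keq = 4.7250e-05 ⇒ Q>K, reverse
Step 1:
                    B           D           M
  init          7.138      0.2088       0.569
  Δ             1.126       1.126     -0.5632
  eq            8.264       1.335    0.005754
  solve Keq expr → x = -0.5632; check Q = 4.7250e-05
Then remove 7.7230e-04 M of M.
Step 2:
                    B           D           M
  init          8.264       1.335    0.004982
  Δ         -0.001514   -0.001514  7.5715e-04
  eq            8.263       1.334    0.005739
  solve Keq expr → x = 7.5715e-04; check Q = 4.7250e-05

[B]_eq = 8.263 M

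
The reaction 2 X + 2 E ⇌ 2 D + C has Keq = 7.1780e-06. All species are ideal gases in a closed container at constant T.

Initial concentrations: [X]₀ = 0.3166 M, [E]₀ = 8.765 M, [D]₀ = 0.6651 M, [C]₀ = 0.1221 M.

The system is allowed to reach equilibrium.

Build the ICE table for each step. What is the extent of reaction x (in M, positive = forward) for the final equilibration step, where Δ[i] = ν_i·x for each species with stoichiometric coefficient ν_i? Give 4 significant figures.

Q₀ = 0.007014 vs Keq = 7.1780e-06 ⇒ Q>K, reverse
Step 1:
                   X          E          D          C
  Initial     0.3166      8.765     0.6651     0.1221
  Change      0.2422     0.2422    -0.2422    -0.1211
  Equil       0.5588      9.007     0.4229   0.001016
  solve Keq expr → x = -0.1211; check Q = 7.1780e-06

x = -0.1211 M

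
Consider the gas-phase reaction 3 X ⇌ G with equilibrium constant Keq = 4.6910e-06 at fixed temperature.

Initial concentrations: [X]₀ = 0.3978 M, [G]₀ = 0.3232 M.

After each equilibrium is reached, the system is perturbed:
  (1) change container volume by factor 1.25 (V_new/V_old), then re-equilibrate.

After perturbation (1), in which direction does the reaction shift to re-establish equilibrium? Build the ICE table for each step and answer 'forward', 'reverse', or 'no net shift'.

Direction: reverse

Q₀ = 5.134 vs Keq = 4.6910e-06 ⇒ Q>K, reverse
Step 1:
                   X          G
  init        0.3978     0.3232
  Δ           0.9696    -0.3232
  eq           1.367 1.1993e-05
  solve Keq expr → x = -0.3232; check Q = 4.6910e-06
Then change container volume by factor 1.25 (V_new/V_old).
Step 2:
                   X          G
  init         1.094 9.5942e-06
  Δ       1.0361e-05 -3.4537e-06
  eq           1.094 6.1404e-06
  solve Keq expr → x = -3.4537e-06; check Q = 4.6910e-06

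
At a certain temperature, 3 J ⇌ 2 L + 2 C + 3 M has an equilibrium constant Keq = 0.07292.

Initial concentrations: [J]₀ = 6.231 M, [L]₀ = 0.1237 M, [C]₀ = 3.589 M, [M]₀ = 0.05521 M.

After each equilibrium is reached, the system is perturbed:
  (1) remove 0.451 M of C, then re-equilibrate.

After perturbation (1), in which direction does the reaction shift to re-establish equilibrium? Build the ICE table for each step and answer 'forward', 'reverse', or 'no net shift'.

Q₀ = 1.3711e-07 vs Keq = 0.07292 ⇒ Q<K, forward
Step 1:
                  J         L         C         M
  I           6.231    0.1237     3.589   0.05521
  C         -0.9561    0.6374    0.6374    0.9561
  E           5.275    0.7611     4.226     1.011
  solve Keq expr → x = 0.3187; check Q = 0.07292
Then remove 0.451 M of C.
Step 2:
                  J         L         C         M
  I           5.275    0.7611     3.775     1.011
  C        -0.04065    0.0271    0.0271   0.04065
  E           5.234    0.7882     3.803     1.052
  solve Keq expr → x = 0.01355; check Q = 0.07292

Direction: forward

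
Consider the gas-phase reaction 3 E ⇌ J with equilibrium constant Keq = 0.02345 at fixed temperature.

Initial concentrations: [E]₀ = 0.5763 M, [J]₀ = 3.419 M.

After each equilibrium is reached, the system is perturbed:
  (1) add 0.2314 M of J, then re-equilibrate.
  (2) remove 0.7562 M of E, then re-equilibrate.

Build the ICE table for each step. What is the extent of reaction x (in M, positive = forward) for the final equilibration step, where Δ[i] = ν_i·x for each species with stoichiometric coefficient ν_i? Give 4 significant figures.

Q₀ = 17.86 vs Keq = 0.02345 ⇒ Q>K, reverse
Step 1:
                    E           J
  Initial      0.5763       3.419
  Change        3.909      -1.303
  Equil         4.485       2.116
  solve Keq expr → x = -1.303; check Q = 0.02345
Then add 0.2314 M of J.
Step 2:
                    E           J
  Initial       4.485       2.347
  Change       0.1293     -0.0431
  Equil         4.615       2.304
  solve Keq expr → x = -0.0431; check Q = 0.02345
Then remove 0.7562 M of E.
Step 3:
                    E           J
  Initial       3.858       2.304
  Change       0.6151      -0.205
  Equil         4.473       2.099
  solve Keq expr → x = -0.205; check Q = 0.02345

x = -0.205 M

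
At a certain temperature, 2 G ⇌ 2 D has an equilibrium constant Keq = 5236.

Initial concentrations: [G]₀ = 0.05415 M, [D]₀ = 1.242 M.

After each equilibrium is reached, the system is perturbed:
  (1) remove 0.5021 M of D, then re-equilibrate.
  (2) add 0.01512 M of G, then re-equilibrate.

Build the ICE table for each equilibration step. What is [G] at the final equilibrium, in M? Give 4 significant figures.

Q₀ = 526.1 vs Keq = 5236 ⇒ Q<K, forward
Step 1:
                   G          D
  I          0.05415      1.242
  C         -0.03648    0.03648
  E          0.01767      1.278
  solve Keq expr → x = 0.01824; check Q = 5236
Then remove 0.5021 M of D.
Step 2:
                   G          D
  I          0.01767     0.7764
  C        -0.006844   0.006844
  E          0.01082     0.7832
  solve Keq expr → x = 0.003422; check Q = 5236
Then add 0.01512 M of G.
Step 3:
                   G          D
  I          0.02594     0.7832
  C         -0.01491    0.01491
  E          0.01103     0.7981
  solve Keq expr → x = 0.007457; check Q = 5236

[G]_eq = 0.01103 M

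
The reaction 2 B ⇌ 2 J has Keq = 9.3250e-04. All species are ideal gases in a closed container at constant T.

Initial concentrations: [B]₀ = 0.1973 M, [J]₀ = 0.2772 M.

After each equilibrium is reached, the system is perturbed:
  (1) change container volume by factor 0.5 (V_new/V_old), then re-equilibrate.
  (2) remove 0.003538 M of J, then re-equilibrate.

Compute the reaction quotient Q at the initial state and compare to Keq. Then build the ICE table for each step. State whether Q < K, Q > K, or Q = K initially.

Q₀ = 1.974 vs Keq = 9.3250e-04 ⇒ Q>K, reverse
Step 1:
                  B         J
  init       0.1973    0.2772
  Δ          0.2631   -0.2631
  eq         0.4604   0.01406
  solve Keq expr → x = -0.1316; check Q = 9.3250e-04
Then change container volume by factor 0.5 (V_new/V_old).
Step 2:
                  B         J
  init       0.9209   0.02812
  Δ               0         0
  eq         0.9209   0.02812
  solve Keq expr → x = 0; check Q = 9.3250e-04
Then remove 0.003538 M of J.
Step 3:
                  B         J
  init       0.9209   0.02458
  Δ       -0.003433  0.003433
  eq         0.9174   0.02802
  solve Keq expr → x = 0.001717; check Q = 9.3250e-04

Q₀ = 1.974; Q > K (proceeds reverse)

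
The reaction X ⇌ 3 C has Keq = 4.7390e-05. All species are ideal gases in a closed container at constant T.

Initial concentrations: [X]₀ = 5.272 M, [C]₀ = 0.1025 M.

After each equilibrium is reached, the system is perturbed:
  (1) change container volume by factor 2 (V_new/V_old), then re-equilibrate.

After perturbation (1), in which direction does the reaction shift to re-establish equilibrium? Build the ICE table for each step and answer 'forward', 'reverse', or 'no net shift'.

Direction: forward

Q₀ = 2.0427e-04 vs Keq = 4.7390e-05 ⇒ Q>K, reverse
Step 1:
                    X           C
  I             5.272      0.1025
  C           0.01316    -0.03947
  E             5.285     0.06303
  solve Keq expr → x = -0.01316; check Q = 4.7390e-05
Then change container volume by factor 2 (V_new/V_old).
Step 2:
                    X           C
  I             2.643     0.03152
  C         -0.006158     0.01847
  E             2.636     0.04999
  solve Keq expr → x = 0.006158; check Q = 4.7390e-05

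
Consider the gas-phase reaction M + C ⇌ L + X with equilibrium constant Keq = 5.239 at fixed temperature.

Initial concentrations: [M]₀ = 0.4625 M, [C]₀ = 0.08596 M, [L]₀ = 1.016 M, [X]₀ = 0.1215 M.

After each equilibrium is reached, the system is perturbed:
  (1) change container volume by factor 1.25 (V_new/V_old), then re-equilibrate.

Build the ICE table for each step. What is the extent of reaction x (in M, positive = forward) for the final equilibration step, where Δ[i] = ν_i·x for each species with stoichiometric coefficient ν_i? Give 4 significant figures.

x = 0 M

Q₀ = 3.105 vs Keq = 5.239 ⇒ Q<K, forward
Step 1:
                   M          C          L          X
  I           0.4625    0.08596      1.016     0.1215
  C         -0.02165   -0.02165    0.02165    0.02165
  E           0.4409    0.06431      1.038     0.1431
  solve Keq expr → x = 0.02165; check Q = 5.239
Then change container volume by factor 1.25 (V_new/V_old).
Step 2:
                   M          C          L          X
  I           0.3527    0.05145     0.8301     0.1145
  C                0          0          0          0
  E           0.3527    0.05145     0.8301     0.1145
  solve Keq expr → x = 0; check Q = 5.239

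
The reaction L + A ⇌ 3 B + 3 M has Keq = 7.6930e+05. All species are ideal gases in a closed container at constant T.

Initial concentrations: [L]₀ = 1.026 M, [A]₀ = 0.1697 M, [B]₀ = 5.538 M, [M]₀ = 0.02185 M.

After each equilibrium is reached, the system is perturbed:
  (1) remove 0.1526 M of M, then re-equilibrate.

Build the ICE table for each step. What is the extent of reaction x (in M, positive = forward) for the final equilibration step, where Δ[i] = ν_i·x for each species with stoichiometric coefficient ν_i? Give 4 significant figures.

x = 3.2023e-05 M

Q₀ = 0.01018 vs Keq = 7.6930e+05 ⇒ Q<K, forward
Step 1:
                  L         A         B         M
  I           1.026    0.1697     5.538   0.02185
  C         -0.1696   -0.1696    0.5089    0.5089
  E          0.8564 5.0194e-05     6.047    0.5308
  solve Keq expr → x = 0.1696; check Q = 7.6930e+05
Then remove 0.1526 M of M.
Step 2:
                  L         A         B         M
  I          0.8564 5.0194e-05     6.047    0.3782
  C       -3.2023e-05 -3.2023e-05 9.6068e-05 9.6068e-05
  E          0.8563 1.8172e-05     6.047    0.3783
  solve Keq expr → x = 3.2023e-05; check Q = 7.6930e+05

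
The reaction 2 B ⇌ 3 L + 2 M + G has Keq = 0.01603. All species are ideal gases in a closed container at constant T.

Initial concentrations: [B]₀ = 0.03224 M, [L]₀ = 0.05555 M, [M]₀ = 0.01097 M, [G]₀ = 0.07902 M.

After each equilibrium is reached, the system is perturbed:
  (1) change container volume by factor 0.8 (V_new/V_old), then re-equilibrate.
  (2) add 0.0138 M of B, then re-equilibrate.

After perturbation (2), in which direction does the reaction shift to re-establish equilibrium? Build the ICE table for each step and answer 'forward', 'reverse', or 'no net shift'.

Q₀ = 1.5682e-06 vs Keq = 0.01603 ⇒ Q<K, forward
Step 1:
                  B         L         M         G
  I         0.03224   0.05555   0.01097   0.07902
  C         -0.0292    0.0438    0.0292    0.0146
  E         0.00304   0.09935   0.04017   0.09362
  solve Keq expr → x = 0.0146; check Q = 0.01603
Then change container volume by factor 0.8 (V_new/V_old).
Step 2:
                  B         L         M         G
  I          0.0038    0.1242   0.05021     0.117
  C        0.001733 -0.002599 -0.001733 -8.6647e-04
  E        0.005533    0.1216   0.04848    0.1162
  solve Keq expr → x = -8.6647e-04; check Q = 0.01603
Then add 0.0138 M of B.
Step 3:
                  B         L         M         G
  I         0.01933    0.1216   0.04848    0.1162
  C        -0.01094   0.01641   0.01094  0.005471
  E        0.008391     0.138   0.05942    0.1216
  solve Keq expr → x = 0.005471; check Q = 0.01603

Direction: forward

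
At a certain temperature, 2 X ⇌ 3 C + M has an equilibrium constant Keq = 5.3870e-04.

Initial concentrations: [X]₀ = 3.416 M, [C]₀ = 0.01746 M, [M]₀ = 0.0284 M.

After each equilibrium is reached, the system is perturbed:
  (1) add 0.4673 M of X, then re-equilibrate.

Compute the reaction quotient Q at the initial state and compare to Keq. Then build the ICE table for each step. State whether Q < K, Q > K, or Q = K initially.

Q₀ = 1.2954e-08 vs Keq = 5.3870e-04 ⇒ Q<K, forward
Step 1:
                  X         C         M
  Initial     3.416   0.01746    0.0284
  Change    -0.2169    0.3253    0.1084
  Equil       3.199    0.3428    0.1368
  solve Keq expr → x = 0.1084; check Q = 5.3870e-04
Then add 0.4673 M of X.
Step 2:
                  X         C         M
  Initial     3.666    0.3428    0.1368
  Change   -0.01625   0.02438  0.008127
  Equil        3.65    0.3672     0.145
  solve Keq expr → x = 0.008127; check Q = 5.3870e-04

Q₀ = 1.2954e-08; Q < K (proceeds forward)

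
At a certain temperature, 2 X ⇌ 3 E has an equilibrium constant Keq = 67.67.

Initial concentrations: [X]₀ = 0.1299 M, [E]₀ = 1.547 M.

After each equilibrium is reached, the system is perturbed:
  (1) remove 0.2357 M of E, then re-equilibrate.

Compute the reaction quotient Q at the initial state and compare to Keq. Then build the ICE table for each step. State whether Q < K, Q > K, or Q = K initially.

Q₀ = 219.4; Q > K (proceeds reverse)

Q₀ = 219.4 vs Keq = 67.67 ⇒ Q>K, reverse
Step 1:
                  X         E
  I          0.1299     1.547
  C         0.07798    -0.117
  E          0.2079      1.43
  solve Keq expr → x = -0.03899; check Q = 67.67
Then remove 0.2357 M of E.
Step 2:
                  X         E
  I          0.2079     1.194
  C        -0.03779   0.05668
  E          0.1701     1.251
  solve Keq expr → x = 0.01889; check Q = 67.67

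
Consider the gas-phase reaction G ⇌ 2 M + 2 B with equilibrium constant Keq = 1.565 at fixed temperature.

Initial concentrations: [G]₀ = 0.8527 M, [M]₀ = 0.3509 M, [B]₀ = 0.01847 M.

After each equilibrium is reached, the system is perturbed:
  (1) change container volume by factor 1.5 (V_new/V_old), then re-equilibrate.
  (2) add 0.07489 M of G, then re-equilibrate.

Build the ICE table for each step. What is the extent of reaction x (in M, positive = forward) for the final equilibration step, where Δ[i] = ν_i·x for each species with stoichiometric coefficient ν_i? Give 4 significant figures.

Q₀ = 4.9261e-05 vs Keq = 1.565 ⇒ Q<K, forward
Step 1:
                   G          M          B
  I           0.8527     0.3509    0.01847
  C           -0.379      0.758      0.758
  E           0.4737      1.109     0.7765
  solve Keq expr → x = 0.379; check Q = 1.565
Then change container volume by factor 1.5 (V_new/V_old).
Step 2:
                   G          M          B
  I           0.3158     0.7393     0.5176
  C         -0.07957     0.1591     0.1591
  E           0.2362     0.8984     0.6768
  solve Keq expr → x = 0.07957; check Q = 1.565
Then add 0.07489 M of G.
Step 3:
                   G          M          B
  I           0.3111     0.8984     0.6768
  C         -0.02052    0.04105    0.04105
  E           0.2906     0.9395     0.7178
  solve Keq expr → x = 0.02052; check Q = 1.565

x = 0.02052 M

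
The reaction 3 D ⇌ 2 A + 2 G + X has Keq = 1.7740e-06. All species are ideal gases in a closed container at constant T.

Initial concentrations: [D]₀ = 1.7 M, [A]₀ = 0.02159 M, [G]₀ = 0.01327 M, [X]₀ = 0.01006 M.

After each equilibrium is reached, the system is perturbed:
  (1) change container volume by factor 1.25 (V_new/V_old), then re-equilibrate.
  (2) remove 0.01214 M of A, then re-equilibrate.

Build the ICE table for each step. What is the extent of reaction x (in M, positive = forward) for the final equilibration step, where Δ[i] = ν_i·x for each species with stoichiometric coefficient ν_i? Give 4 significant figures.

Q₀ = 1.6807e-10 vs Keq = 1.7740e-06 ⇒ Q<K, forward
Step 1:
                    D           A           G           X
  init            1.7     0.02159     0.01327     0.01006
  Δ           -0.1328     0.08853     0.08853     0.04427
  eq            1.567      0.1101      0.1018     0.05433
  solve Keq expr → x = 0.04427; check Q = 1.7740e-06
Then change container volume by factor 1.25 (V_new/V_old).
Step 2:
                    D           A           G           X
  init          1.254      0.0881     0.08144     0.04346
  Δ          -0.01117    0.007446    0.007446    0.003723
  eq            1.243     0.09555     0.08889     0.04719
  solve Keq expr → x = 0.003723; check Q = 1.7740e-06
Then remove 0.01214 M of A.
Step 3:
                    D           A           G           X
  init          1.243     0.08341     0.08889     0.04719
  Δ         -0.006879    0.004586    0.004586    0.002293
  eq            1.236     0.08799     0.09348     0.04948
  solve Keq expr → x = 0.002293; check Q = 1.7740e-06

x = 0.002293 M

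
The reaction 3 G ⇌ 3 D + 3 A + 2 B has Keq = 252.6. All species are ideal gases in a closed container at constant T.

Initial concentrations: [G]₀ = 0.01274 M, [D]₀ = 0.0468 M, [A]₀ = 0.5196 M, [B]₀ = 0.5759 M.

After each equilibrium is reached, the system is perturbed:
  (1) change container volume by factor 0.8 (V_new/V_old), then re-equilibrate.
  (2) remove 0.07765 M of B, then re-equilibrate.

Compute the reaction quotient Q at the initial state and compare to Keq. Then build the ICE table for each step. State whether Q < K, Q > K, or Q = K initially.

Q₀ = 2.306 vs Keq = 252.6 ⇒ Q<K, forward
Step 1:
                   G          D          A          B
  I          0.01274     0.0468     0.5196     0.5759
  C        -0.009457   0.009457   0.009457   0.006305
  E         0.003283    0.05626     0.5291     0.5822
  solve Keq expr → x = 0.003152; check Q = 252.6
Then change container volume by factor 0.8 (V_new/V_old).
Step 2:
                   G          D          A          B
  I         0.004104    0.07032     0.6613     0.7278
  C         0.001685  -0.001685  -0.001685  -0.001123
  E         0.005789    0.06864     0.6596     0.7266
  solve Keq expr → x = -5.6175e-04; check Q = 252.6
Then remove 0.07765 M of B.
Step 3:
                   G          D          A          B
  I         0.005789    0.06864     0.6596      0.649
  C       -3.8540e-04 3.8540e-04 3.8540e-04 2.5693e-04
  E         0.005403    0.06902       0.66     0.6492
  solve Keq expr → x = 1.2847e-04; check Q = 252.6

Q₀ = 2.306; Q < K (proceeds forward)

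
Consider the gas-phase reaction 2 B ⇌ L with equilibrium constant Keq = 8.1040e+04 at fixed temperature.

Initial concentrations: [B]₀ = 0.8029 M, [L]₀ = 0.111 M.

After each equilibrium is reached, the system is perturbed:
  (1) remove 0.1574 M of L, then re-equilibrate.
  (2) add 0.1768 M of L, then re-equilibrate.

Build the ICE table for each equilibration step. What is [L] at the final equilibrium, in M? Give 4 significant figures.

[L]_eq = 0.5306 M

Q₀ = 0.1722 vs Keq = 8.1040e+04 ⇒ Q<K, forward
Step 1:
                    B           L
  I            0.8029       0.111
  C           -0.8004      0.4002
  E          0.002512      0.5112
  solve Keq expr → x = 0.4002; check Q = 8.1040e+04
Then remove 0.1574 M of L.
Step 2:
                    B           L
  I          0.002512      0.3538
  C       -4.2152e-04  2.1076e-04
  E           0.00209       0.354
  solve Keq expr → x = 2.1076e-04; check Q = 8.1040e+04
Then add 0.1768 M of L.
Step 3:
                    B           L
  I           0.00209      0.5308
  C        4.6867e-04 -2.3434e-04
  E          0.002559      0.5306
  solve Keq expr → x = -2.3434e-04; check Q = 8.1040e+04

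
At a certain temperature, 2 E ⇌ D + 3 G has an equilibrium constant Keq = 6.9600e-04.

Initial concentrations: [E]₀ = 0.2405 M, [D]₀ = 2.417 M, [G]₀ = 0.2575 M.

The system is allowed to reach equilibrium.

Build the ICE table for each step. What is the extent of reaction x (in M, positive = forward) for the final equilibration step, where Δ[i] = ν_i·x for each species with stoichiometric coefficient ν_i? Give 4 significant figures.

Q₀ = 0.7135 vs Keq = 6.9600e-04 ⇒ Q>K, reverse
Step 1:
                   E          D          G
  init        0.2405      2.417     0.2575
  Δ            0.148   -0.07399     -0.222
  eq          0.3885      2.343    0.03552
  solve Keq expr → x = -0.07399; check Q = 6.9600e-04

x = -0.07399 M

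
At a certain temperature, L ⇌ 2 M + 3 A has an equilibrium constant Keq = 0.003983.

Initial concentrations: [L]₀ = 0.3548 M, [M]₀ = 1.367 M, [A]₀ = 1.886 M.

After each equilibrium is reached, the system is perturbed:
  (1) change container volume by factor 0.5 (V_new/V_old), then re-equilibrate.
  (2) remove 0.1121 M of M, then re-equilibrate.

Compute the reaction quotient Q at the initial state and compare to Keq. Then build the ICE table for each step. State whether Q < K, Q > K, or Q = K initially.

Q₀ = 35.33; Q > K (proceeds reverse)

Q₀ = 35.33 vs Keq = 0.003983 ⇒ Q>K, reverse
Step 1:
                    L           M           A
  I            0.3548       1.367       1.886
  C            0.5215      -1.043      -1.564
  E            0.8763       0.324      0.3215
  solve Keq expr → x = -0.5215; check Q = 0.003983
Then change container volume by factor 0.5 (V_new/V_old).
Step 2:
                    L           M           A
  I             1.753      0.6481      0.6431
  C            0.1026     -0.2052     -0.3078
  E             1.855      0.4428      0.3353
  solve Keq expr → x = -0.1026; check Q = 0.003983
Then remove 0.1121 M of M.
Step 3:
                    L           M           A
  I             1.855      0.3307      0.3353
  C          -0.01569     0.03137     0.04706
  E             1.839      0.3621      0.3823
  solve Keq expr → x = 0.01569; check Q = 0.003983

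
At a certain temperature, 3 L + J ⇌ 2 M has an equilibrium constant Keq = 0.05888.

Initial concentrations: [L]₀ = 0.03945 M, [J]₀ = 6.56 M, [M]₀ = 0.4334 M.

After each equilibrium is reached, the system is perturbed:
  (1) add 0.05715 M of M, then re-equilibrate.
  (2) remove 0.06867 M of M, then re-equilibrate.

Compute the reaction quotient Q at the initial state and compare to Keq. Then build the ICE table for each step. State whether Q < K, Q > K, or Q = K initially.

Q₀ = 466.4 vs Keq = 0.05888 ⇒ Q>K, reverse
Step 1:
                   L          J          M
  init       0.03945       6.56     0.4334
  Δ           0.3875     0.1292    -0.2583
  eq          0.4269      6.689     0.1751
  solve Keq expr → x = -0.1292; check Q = 0.05888
Then add 0.05715 M of M.
Step 2:
                   L          J          M
  init        0.4269      6.689     0.2322
  Δ          0.04388    0.01463   -0.02925
  eq          0.4708      6.704      0.203
  solve Keq expr → x = -0.01463; check Q = 0.05888
Then remove 0.06867 M of M.
Step 3:
                   L          J          M
  init        0.4708      6.704     0.1343
  Δ         -0.05286   -0.01762    0.03524
  eq           0.418      6.686     0.1695
  solve Keq expr → x = 0.01762; check Q = 0.05888

Q₀ = 466.4; Q > K (proceeds reverse)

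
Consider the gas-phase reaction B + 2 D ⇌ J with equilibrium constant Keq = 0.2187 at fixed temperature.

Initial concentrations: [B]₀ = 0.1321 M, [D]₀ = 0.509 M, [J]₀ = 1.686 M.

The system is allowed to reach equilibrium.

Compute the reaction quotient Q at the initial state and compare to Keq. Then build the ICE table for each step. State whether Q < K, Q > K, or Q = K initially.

Q₀ = 49.26; Q > K (proceeds reverse)

Q₀ = 49.26 vs Keq = 0.2187 ⇒ Q>K, reverse
Step 1:
                   B          D          J
  Initial     0.1321      0.509      1.686
  Change      0.7944      1.589    -0.7944
  Equil       0.9265      2.098     0.8916
  solve Keq expr → x = -0.7944; check Q = 0.2187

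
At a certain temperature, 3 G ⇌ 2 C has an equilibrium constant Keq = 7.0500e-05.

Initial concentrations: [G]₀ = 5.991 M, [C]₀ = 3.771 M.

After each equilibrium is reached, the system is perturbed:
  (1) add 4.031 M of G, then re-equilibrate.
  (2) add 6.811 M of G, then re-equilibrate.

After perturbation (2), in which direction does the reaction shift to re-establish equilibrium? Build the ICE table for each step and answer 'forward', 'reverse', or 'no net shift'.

Q₀ = 0.06613 vs Keq = 7.0500e-05 ⇒ Q>K, reverse
Step 1:
                   G          C
  Initial      5.991      3.771
  Change       5.186     -3.457
  Equil        11.18     0.3137
  solve Keq expr → x = -1.729; check Q = 7.0500e-05
Then add 4.031 M of G.
Step 2:
                   G          C
  Initial      15.21     0.3137
  Change     -0.2574     0.1716
  Equil        14.95     0.4854
  solve Keq expr → x = 0.08581; check Q = 7.0500e-05
Then add 6.811 M of G.
Step 3:
                   G          C
  Initial      21.76     0.4854
  Change     -0.5061     0.3374
  Equil        21.26     0.8228
  solve Keq expr → x = 0.1687; check Q = 7.0500e-05

Direction: forward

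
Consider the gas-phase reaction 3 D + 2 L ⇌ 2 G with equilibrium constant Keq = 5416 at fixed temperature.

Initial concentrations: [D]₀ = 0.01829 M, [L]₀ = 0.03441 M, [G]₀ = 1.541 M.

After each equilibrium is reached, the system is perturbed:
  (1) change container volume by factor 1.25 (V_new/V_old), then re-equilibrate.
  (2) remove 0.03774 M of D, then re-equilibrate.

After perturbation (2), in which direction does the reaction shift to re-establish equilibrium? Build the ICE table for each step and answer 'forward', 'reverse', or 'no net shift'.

Direction: reverse

Q₀ = 3.2779e+08 vs Keq = 5416 ⇒ Q>K, reverse
Step 1:
                  D         L         G
  I         0.01829   0.03441     1.541
  C          0.2101      0.14     -0.14
  E          0.2284    0.1745     1.401
  solve Keq expr → x = -0.07002; check Q = 5416
Then change container volume by factor 1.25 (V_new/V_old).
Step 2:
                  D         L         G
  I          0.1827    0.1396     1.121
  C          0.0262   0.01747  -0.01747
  E          0.2089     0.157     1.103
  solve Keq expr → x = -0.008735; check Q = 5416
Then remove 0.03774 M of D.
Step 3:
                  D         L         G
  I          0.1711     0.157     1.103
  C         0.02321   0.01548  -0.01548
  E          0.1944    0.1725     1.088
  solve Keq expr → x = -0.007738; check Q = 5416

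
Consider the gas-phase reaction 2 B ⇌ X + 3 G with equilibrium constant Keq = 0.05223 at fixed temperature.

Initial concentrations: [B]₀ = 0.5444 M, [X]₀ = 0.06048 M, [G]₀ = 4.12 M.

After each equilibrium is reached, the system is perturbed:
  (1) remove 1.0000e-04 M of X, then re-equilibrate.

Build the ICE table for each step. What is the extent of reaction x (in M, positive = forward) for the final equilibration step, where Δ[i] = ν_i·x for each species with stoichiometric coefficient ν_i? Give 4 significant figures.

Q₀ = 14.27 vs Keq = 0.05223 ⇒ Q>K, reverse
Step 1:
                   B          X          G
  Initial     0.5444    0.06048       4.12
  Change      0.1202    -0.0601    -0.1803
  Equil       0.6646 3.7728e-04       3.94
  solve Keq expr → x = -0.0601; check Q = 0.05223
Then remove 1.0000e-04 M of X.
Step 2:
                   B          X          G
  Initial     0.6646 2.7728e-04       3.94
  Change  -1.9938e-04 9.9688e-05 2.9906e-04
  Equil       0.6644 3.7697e-04       3.94
  solve Keq expr → x = 9.9688e-05; check Q = 0.05223

x = 9.9688e-05 M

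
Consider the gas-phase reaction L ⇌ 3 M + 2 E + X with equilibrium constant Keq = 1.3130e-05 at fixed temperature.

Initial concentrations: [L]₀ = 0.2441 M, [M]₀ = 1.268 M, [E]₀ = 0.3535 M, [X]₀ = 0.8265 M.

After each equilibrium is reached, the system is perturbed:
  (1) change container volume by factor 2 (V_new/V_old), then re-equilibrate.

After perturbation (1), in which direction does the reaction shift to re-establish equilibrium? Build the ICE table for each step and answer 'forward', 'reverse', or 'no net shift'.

Direction: forward

Q₀ = 0.8626 vs Keq = 1.3130e-05 ⇒ Q>K, reverse
Step 1:
                    L           M           E           X
  init         0.2441       1.268      0.3535      0.8265
  Δ            0.1745     -0.5235      -0.349     -0.1745
  eq           0.4186      0.7445    0.004519       0.652
  solve Keq expr → x = -0.1745; check Q = 1.3130e-05
Then change container volume by factor 2 (V_new/V_old).
Step 2:
                    L           M           E           X
  init         0.2093      0.3723     0.00226       0.326
  Δ         -0.004795     0.01439     0.00959    0.004795
  eq           0.2045      0.3867     0.01185      0.3308
  solve Keq expr → x = 0.004795; check Q = 1.3130e-05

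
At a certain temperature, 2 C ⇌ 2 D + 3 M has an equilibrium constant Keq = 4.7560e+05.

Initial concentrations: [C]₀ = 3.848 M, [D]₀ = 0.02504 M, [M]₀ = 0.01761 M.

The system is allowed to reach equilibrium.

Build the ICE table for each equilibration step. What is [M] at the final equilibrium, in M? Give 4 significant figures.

[M]_eq = 5.678 M

Q₀ = 2.3125e-10 vs Keq = 4.7560e+05 ⇒ Q<K, forward
Step 1:
                    C           D           M
  Initial       3.848     0.02504     0.01761
  Change       -3.773       3.773        5.66
  Equil       0.07452       3.799       5.678
  solve Keq expr → x = 1.887; check Q = 4.7560e+05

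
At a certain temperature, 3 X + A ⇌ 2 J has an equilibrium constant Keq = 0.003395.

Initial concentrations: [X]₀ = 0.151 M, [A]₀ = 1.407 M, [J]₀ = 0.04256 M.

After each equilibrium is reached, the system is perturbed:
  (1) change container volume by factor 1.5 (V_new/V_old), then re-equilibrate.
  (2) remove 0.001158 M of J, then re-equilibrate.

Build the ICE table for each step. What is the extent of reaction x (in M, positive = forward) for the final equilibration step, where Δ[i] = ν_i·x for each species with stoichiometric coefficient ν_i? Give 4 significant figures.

x = 5.5235e-04 M

Q₀ = 0.3739 vs Keq = 0.003395 ⇒ Q>K, reverse
Step 1:
                   X          A          J
  Initial      0.151      1.407    0.04256
  Change     0.05415    0.01805    -0.0361
  Equil       0.2051      1.425   0.006463
  solve Keq expr → x = -0.01805; check Q = 0.003395
Then change container volume by factor 1.5 (V_new/V_old).
Step 2:
                   X          A          J
  Initial     0.1368       0.95   0.004309
  Change    0.002055 6.8508e-04   -0.00137
  Equil       0.1388     0.9507   0.002938
  solve Keq expr → x = -6.8508e-04; check Q = 0.003395
Then remove 0.001158 M of J.
Step 3:
                   X          A          J
  Initial     0.1388     0.9507    0.00178
  Change   -0.001657 -5.5235e-04   0.001105
  Equil       0.1372     0.9502   0.002885
  solve Keq expr → x = 5.5235e-04; check Q = 0.003395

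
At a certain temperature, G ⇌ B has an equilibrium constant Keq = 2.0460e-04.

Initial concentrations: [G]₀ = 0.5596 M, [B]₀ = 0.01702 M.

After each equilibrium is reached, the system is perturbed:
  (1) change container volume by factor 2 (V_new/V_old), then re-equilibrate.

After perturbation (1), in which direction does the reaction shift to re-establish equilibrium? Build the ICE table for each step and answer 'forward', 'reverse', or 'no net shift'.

Direction: no net shift

Q₀ = 0.03041 vs Keq = 2.0460e-04 ⇒ Q>K, reverse
Step 1:
                   G          B
  I           0.5596    0.01702
  C           0.0169    -0.0169
  E           0.5765 1.1795e-04
  solve Keq expr → x = -0.0169; check Q = 2.0460e-04
Then change container volume by factor 2 (V_new/V_old).
Step 2:
                   G          B
  I           0.2883 5.8976e-05
  C                0          0
  E           0.2883 5.8976e-05
  solve Keq expr → x = 0; check Q = 2.0460e-04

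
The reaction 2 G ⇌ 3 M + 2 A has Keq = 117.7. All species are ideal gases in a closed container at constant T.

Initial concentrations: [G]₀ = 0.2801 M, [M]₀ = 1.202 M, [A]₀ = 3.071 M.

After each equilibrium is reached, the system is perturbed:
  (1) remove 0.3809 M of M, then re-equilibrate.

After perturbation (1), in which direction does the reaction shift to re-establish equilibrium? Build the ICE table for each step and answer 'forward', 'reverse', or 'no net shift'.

Q₀ = 208.8 vs Keq = 117.7 ⇒ Q>K, reverse
Step 1:
                  G         M         A
  init       0.2801     1.202     3.071
  Δ         0.05172  -0.07758  -0.05172
  eq         0.3318     1.124     3.019
  solve Keq expr → x = -0.02586; check Q = 117.7
Then remove 0.3809 M of M.
Step 2:
                  G         M         A
  init       0.3318    0.7435     3.019
  Δ        -0.09347    0.1402   0.09347
  eq         0.2384    0.8837     3.113
  solve Keq expr → x = 0.04673; check Q = 117.7

Direction: forward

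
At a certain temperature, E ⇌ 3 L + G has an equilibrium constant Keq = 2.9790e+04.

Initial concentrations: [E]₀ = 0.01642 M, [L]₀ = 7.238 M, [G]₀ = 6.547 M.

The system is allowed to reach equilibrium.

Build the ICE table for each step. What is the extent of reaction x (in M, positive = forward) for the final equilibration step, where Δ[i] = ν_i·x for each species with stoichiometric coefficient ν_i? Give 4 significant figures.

x = -0.06013 M

Q₀ = 1.5119e+05 vs Keq = 2.9790e+04 ⇒ Q>K, reverse
Step 1:
                    E           L           G
  init        0.01642       7.238       6.547
  Δ           0.06013     -0.1804    -0.06013
  eq          0.07655       7.058       6.487
  solve Keq expr → x = -0.06013; check Q = 2.9790e+04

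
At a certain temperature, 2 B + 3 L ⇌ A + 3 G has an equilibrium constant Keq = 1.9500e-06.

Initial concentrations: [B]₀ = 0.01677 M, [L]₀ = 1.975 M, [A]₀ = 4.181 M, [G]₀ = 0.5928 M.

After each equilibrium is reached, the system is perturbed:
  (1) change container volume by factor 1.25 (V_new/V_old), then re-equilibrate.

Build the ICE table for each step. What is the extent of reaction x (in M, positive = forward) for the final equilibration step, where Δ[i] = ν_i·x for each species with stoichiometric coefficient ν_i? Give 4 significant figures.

x = -2.0743e-04 M

Q₀ = 402 vs Keq = 1.9500e-06 ⇒ Q>K, reverse
Step 1:
                   B          L          A          G
  Initial    0.01677      1.975      4.181     0.5928
  Change      0.3879     0.5818    -0.1939    -0.5818
  Equil       0.4046      2.557      3.987    0.01102
  solve Keq expr → x = -0.1939; check Q = 1.9500e-06
Then change container volume by factor 1.25 (V_new/V_old).
Step 2:
                   B          L          A          G
  Initial     0.3237      2.045       3.19   0.008816
  Change  4.1487e-04 6.2230e-04 -2.0743e-04 -6.2230e-04
  Equil       0.3241      2.046      3.189   0.008194
  solve Keq expr → x = -2.0743e-04; check Q = 1.9500e-06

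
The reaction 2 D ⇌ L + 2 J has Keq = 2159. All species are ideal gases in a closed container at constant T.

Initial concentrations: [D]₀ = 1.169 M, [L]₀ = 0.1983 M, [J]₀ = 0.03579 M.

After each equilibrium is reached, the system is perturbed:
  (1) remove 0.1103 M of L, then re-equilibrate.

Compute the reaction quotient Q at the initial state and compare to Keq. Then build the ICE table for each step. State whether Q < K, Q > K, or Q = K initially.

Q₀ = 1.8587e-04 vs Keq = 2159 ⇒ Q<K, forward
Step 1:
                   D          L          J
  init         1.169     0.1983    0.03579
  Δ           -1.147     0.5733      1.147
  eq         0.02235     0.7716      1.182
  solve Keq expr → x = 0.5733; check Q = 2159
Then remove 0.1103 M of L.
Step 2:
                   D          L          J
  init       0.02235     0.6613      1.182
  Δ        -0.001618 8.0914e-04   0.001618
  eq         0.02074     0.6621      1.184
  solve Keq expr → x = 8.0914e-04; check Q = 2159

Q₀ = 1.8587e-04; Q < K (proceeds forward)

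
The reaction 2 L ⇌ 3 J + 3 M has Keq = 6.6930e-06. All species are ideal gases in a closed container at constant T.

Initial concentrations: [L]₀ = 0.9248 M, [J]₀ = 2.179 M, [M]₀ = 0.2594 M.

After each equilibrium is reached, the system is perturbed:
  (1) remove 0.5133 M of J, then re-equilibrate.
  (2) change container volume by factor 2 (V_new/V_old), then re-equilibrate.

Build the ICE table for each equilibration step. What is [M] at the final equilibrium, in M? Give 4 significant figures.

Q₀ = 0.2111 vs Keq = 6.6930e-06 ⇒ Q>K, reverse
Step 1:
                  L         J         M
  I          0.9248     2.179    0.2594
  C           0.166   -0.2491   -0.2491
  E           1.091      1.93   0.01035
  solve Keq expr → x = -0.08302; check Q = 6.6930e-06
Then remove 0.5133 M of J.
Step 2:
                  L         J         M
  I           1.091     1.417   0.01035
  C       -0.002461  0.003691  0.003691
  E           1.088      1.42   0.01404
  solve Keq expr → x = 0.00123; check Q = 6.6930e-06
Then change container volume by factor 2 (V_new/V_old).
Step 3:
                  L         J         M
  I          0.5442    0.7102  0.007019
  C       -0.006847   0.01027   0.01027
  E          0.5373    0.7204   0.01729
  solve Keq expr → x = 0.003423; check Q = 6.6930e-06

[M]_eq = 0.01729 M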